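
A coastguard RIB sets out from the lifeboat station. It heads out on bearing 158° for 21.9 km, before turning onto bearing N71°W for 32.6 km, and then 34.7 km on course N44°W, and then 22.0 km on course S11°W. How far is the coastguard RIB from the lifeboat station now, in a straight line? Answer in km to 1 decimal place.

Leg 1 (158°, 21.9 km): east 21.9 sin 158° = 8.20, north 21.9 cos 158° = -20.31
Leg 2 (N71°W, 32.6 km): east 32.6 sin 289° = -30.82, north 32.6 cos 289° = 10.61
Leg 3 (N44°W, 34.7 km): east 34.7 sin 316° = -24.10, north 34.7 cos 316° = 24.96
Leg 4 (S11°W, 22.0 km): east 22.0 sin 191° = -4.20, north 22.0 cos 191° = -21.60
Net: -50.92 east, -6.33 north. Distance = √((-50.92)² + (-6.33)²) = 51.314 km.

51.3 km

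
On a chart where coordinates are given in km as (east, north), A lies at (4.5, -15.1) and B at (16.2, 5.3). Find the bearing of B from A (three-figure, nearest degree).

Δeast = 16.2 − 4.5 = 11.70; Δnorth = 5.3 − -15.1 = 20.40.
Bearing = atan2(Δeast, Δnorth) mod 360° = 29.84° ≈ 030°.

030°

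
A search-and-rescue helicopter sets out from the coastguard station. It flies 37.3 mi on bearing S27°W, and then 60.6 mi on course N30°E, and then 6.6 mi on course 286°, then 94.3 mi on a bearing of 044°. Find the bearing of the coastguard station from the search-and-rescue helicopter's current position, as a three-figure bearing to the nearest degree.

Leg 1 (S27°W, 37.3 mi): east 37.3 sin 207° = -16.93, north 37.3 cos 207° = -33.23
Leg 2 (N30°E, 60.6 mi): east 60.6 sin 30° = 30.30, north 60.6 cos 30° = 52.48
Leg 3 (286°, 6.6 mi): east 6.6 sin 286° = -6.34, north 6.6 cos 286° = 1.82
Leg 4 (044°, 94.3 mi): east 94.3 sin 44° = 65.51, north 94.3 cos 44° = 67.83
Net displacement: 72.53 east, 88.90 north. Direction back to start is (-72.53, -88.90): bearing = atan2(-72.53, -88.90) mod 360° = 219.21° ≈ 219°.

219°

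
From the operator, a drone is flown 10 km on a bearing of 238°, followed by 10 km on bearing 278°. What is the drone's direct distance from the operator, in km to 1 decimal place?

Leg 1 (238°, 10 km): east 10 sin 238° = -8.48, north 10 cos 238° = -5.30
Leg 2 (278°, 10 km): east 10 sin 278° = -9.90, north 10 cos 278° = 1.39
Net: -18.38 east, -3.91 north. Distance = √((-18.38)² + (-3.91)²) = 18.794 km.

18.8 km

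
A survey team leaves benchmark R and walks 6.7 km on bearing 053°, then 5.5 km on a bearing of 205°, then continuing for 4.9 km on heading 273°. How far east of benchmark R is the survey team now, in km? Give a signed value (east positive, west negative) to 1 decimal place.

-1.9 km

Leg 1 (053°, 6.7 km): east 6.7 sin 53° = 5.35, north 6.7 cos 53° = 4.03
Leg 2 (205°, 5.5 km): east 5.5 sin 205° = -2.32, north 5.5 cos 205° = -4.98
Leg 3 (273°, 4.9 km): east 4.9 sin 273° = -4.89, north 4.9 cos 273° = 0.26
Net east component: -1.87 km.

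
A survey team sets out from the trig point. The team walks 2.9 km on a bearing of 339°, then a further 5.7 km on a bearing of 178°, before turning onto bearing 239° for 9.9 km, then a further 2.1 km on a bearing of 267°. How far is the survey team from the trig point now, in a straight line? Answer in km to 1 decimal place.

14.1 km

Leg 1 (339°, 2.9 km): east 2.9 sin 339° = -1.04, north 2.9 cos 339° = 2.71
Leg 2 (178°, 5.7 km): east 5.7 sin 178° = 0.20, north 5.7 cos 178° = -5.70
Leg 3 (239°, 9.9 km): east 9.9 sin 239° = -8.49, north 9.9 cos 239° = -5.10
Leg 4 (267°, 2.1 km): east 2.1 sin 267° = -2.10, north 2.1 cos 267° = -0.11
Net: -11.42 east, -8.20 north. Distance = √((-11.42)² + (-8.20)²) = 14.061 km.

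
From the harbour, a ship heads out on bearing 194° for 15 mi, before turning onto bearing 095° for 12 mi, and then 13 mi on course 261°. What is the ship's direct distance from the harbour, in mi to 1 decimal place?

Leg 1 (194°, 15 mi): east 15 sin 194° = -3.63, north 15 cos 194° = -14.55
Leg 2 (095°, 12 mi): east 12 sin 95° = 11.95, north 12 cos 95° = -1.05
Leg 3 (261°, 13 mi): east 13 sin 261° = -12.84, north 13 cos 261° = -2.03
Net: -4.51 east, -17.63 north. Distance = √((-4.51)² + (-17.63)²) = 18.203 mi.

18.2 mi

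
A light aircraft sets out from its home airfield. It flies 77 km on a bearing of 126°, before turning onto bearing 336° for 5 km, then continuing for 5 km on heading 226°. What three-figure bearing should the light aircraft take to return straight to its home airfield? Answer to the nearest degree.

Leg 1 (126°, 77 km): east 77 sin 126° = 62.29, north 77 cos 126° = -45.26
Leg 2 (336°, 5 km): east 5 sin 336° = -2.03, north 5 cos 336° = 4.57
Leg 3 (226°, 5 km): east 5 sin 226° = -3.60, north 5 cos 226° = -3.47
Net displacement: 56.66 east, -44.17 north. Direction back to start is (-56.66, 44.17): bearing = atan2(-56.66, 44.17) mod 360° = 307.93° ≈ 308°.

308°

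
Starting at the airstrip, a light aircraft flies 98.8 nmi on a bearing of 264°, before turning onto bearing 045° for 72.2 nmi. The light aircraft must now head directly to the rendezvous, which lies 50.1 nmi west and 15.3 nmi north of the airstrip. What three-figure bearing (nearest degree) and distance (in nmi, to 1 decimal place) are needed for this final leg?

Leg 1 (264°, 98.8 nmi): east 98.8 sin 264° = -98.26, north 98.8 cos 264° = -10.33
Leg 2 (045°, 72.2 nmi): east 72.2 sin 45° = 51.05, north 72.2 cos 45° = 51.05
Current position: (-47.21, 40.73). Target: (-50.1, 15.3). Remaining: Δeast = -2.89, Δnorth = -25.43.
Bearing = atan2(-2.89, -25.43) mod 360° = 186.49°; distance = √((-2.89)² + (-25.43)²) = 25.590 nmi.

186°, 25.6 nmi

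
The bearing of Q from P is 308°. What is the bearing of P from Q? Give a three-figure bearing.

128°

Back-bearing = 308° − 180° = 128°.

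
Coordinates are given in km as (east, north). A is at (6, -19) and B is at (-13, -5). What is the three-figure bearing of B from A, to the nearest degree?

306°

Δeast = -13 − 6 = -19.00; Δnorth = -5 − -19 = 14.00.
Bearing = atan2(Δeast, Δnorth) mod 360° = 306.38° ≈ 306°.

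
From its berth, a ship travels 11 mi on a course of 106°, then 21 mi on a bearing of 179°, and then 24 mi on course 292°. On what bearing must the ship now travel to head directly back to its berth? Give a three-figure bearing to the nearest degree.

Leg 1 (106°, 11 mi): east 11 sin 106° = 10.57, north 11 cos 106° = -3.03
Leg 2 (179°, 21 mi): east 21 sin 179° = 0.37, north 21 cos 179° = -21.00
Leg 3 (292°, 24 mi): east 24 sin 292° = -22.25, north 24 cos 292° = 8.99
Net displacement: -11.31 east, -15.04 north. Direction back to start is (11.31, 15.04): bearing = atan2(11.31, 15.04) mod 360° = 36.95° ≈ 037°.

037°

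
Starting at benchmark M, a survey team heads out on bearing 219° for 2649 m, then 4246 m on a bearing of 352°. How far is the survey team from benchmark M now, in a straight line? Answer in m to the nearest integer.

Leg 1 (219°, 2649 m): east 2649 sin 219° = -1667.07, north 2649 cos 219° = -2058.66
Leg 2 (352°, 4246 m): east 4246 sin 352° = -590.93, north 4246 cos 352° = 4204.68
Net: -2258.00 east, 2146.02 north. Distance = √((-2258.00)² + (2146.02)²) = 3115.117 m.

3115 m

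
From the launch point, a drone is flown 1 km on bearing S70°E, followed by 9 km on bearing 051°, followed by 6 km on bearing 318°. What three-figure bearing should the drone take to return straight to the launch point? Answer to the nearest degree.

202°

Leg 1 (S70°E, 1 km): east 1 sin 110° = 0.94, north 1 cos 110° = -0.34
Leg 2 (051°, 9 km): east 9 sin 51° = 6.99, north 9 cos 51° = 5.66
Leg 3 (318°, 6 km): east 6 sin 318° = -4.01, north 6 cos 318° = 4.46
Net displacement: 3.92 east, 9.78 north. Direction back to start is (-3.92, -9.78): bearing = atan2(-3.92, -9.78) mod 360° = 201.84° ≈ 202°.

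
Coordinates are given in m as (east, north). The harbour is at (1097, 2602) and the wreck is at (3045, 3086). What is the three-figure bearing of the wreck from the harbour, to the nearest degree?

076°

Δeast = 3045 − 1097 = 1948.00; Δnorth = 3086 − 2602 = 484.00.
Bearing = atan2(Δeast, Δnorth) mod 360° = 76.05° ≈ 076°.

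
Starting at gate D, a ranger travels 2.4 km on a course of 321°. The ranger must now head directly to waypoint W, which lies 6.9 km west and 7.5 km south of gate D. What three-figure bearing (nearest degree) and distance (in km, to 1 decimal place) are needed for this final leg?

Leg 1 (321°, 2.4 km): east 2.4 sin 321° = -1.51, north 2.4 cos 321° = 1.87
Current position: (-1.51, 1.87). Target: (-6.9, -7.5). Remaining: Δeast = -5.39, Δnorth = -9.37.
Bearing = atan2(-5.39, -9.37) mod 360° = 209.92°; distance = √((-5.39)² + (-9.37)²) = 10.805 km.

210°, 10.8 km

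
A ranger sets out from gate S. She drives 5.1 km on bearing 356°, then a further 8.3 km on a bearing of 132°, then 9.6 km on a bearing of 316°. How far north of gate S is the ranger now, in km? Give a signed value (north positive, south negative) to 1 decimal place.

Leg 1 (356°, 5.1 km): east 5.1 sin 356° = -0.36, north 5.1 cos 356° = 5.09
Leg 2 (132°, 8.3 km): east 8.3 sin 132° = 6.17, north 8.3 cos 132° = -5.55
Leg 3 (316°, 9.6 km): east 9.6 sin 316° = -6.67, north 9.6 cos 316° = 6.91
Net north component: 6.44 km.

6.4 km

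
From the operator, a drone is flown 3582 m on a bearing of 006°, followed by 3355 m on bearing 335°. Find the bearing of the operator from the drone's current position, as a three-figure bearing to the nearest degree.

171°

Leg 1 (006°, 3582 m): east 3582 sin 6° = 374.42, north 3582 cos 6° = 3562.38
Leg 2 (335°, 3355 m): east 3355 sin 335° = -1417.88, north 3355 cos 335° = 3040.66
Net displacement: -1043.46 east, 6603.04 north. Direction back to start is (1043.46, -6603.04): bearing = atan2(1043.46, -6603.04) mod 360° = 171.02° ≈ 171°.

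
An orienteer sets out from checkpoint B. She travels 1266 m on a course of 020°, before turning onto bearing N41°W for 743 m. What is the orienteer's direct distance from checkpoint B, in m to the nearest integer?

1751 m

Leg 1 (020°, 1266 m): east 1266 sin 20° = 433.00, north 1266 cos 20° = 1189.65
Leg 2 (N41°W, 743 m): east 743 sin 319° = -487.45, north 743 cos 319° = 560.75
Net: -54.45 east, 1750.40 north. Distance = √((-54.45)² + (1750.40)²) = 1751.247 m.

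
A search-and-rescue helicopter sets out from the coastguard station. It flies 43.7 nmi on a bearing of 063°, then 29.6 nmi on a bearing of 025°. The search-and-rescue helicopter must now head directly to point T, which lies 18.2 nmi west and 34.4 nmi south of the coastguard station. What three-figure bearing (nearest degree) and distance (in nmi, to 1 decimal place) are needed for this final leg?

221°, 106.9 nmi

Leg 1 (063°, 43.7 nmi): east 43.7 sin 63° = 38.94, north 43.7 cos 63° = 19.84
Leg 2 (025°, 29.6 nmi): east 29.6 sin 25° = 12.51, north 29.6 cos 25° = 26.83
Current position: (51.45, 46.67). Target: (-18.2, -34.4). Remaining: Δeast = -69.65, Δnorth = -81.07.
Bearing = atan2(-69.65, -81.07) mod 360° = 220.67°; distance = √((-69.65)² + (-81.07)²) = 106.875 nmi.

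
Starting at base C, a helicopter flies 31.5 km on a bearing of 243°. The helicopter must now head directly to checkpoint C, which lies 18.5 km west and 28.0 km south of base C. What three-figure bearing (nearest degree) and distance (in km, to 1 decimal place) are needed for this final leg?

Leg 1 (243°, 31.5 km): east 31.5 sin 243° = -28.07, north 31.5 cos 243° = -14.30
Current position: (-28.07, -14.30). Target: (-18.5, -28.0). Remaining: Δeast = 9.57, Δnorth = -13.70.
Bearing = atan2(9.57, -13.70) mod 360° = 145.07°; distance = √((9.57)² + (-13.70)²) = 16.709 km.

145°, 16.7 km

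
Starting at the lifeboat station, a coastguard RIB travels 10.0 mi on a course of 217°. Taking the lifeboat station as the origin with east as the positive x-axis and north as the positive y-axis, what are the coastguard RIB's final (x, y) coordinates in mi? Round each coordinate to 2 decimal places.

(-6.02, -7.99)

Leg 1 (217°, 10.0 mi): east 10.0 sin 217° = -6.02, north 10.0 cos 217° = -7.99
Summing: -6.02 mi east, -7.99 mi north → (-6.02, -7.99).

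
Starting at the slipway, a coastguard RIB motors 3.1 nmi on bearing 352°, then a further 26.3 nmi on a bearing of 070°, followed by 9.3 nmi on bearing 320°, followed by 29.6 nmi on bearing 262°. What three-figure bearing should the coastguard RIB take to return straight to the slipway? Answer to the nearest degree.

144°

Leg 1 (352°, 3.1 nmi): east 3.1 sin 352° = -0.43, north 3.1 cos 352° = 3.07
Leg 2 (070°, 26.3 nmi): east 26.3 sin 70° = 24.71, north 26.3 cos 70° = 9.00
Leg 3 (320°, 9.3 nmi): east 9.3 sin 320° = -5.98, north 9.3 cos 320° = 7.12
Leg 4 (262°, 29.6 nmi): east 29.6 sin 262° = -29.31, north 29.6 cos 262° = -4.12
Net displacement: -11.01 east, 15.07 north. Direction back to start is (11.01, -15.07): bearing = atan2(11.01, -15.07) mod 360° = 143.85° ≈ 144°.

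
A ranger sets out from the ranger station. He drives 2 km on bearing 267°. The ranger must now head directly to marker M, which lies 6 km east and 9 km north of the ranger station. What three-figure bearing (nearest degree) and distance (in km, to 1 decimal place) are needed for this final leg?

041°, 12.1 km

Leg 1 (267°, 2 km): east 2 sin 267° = -2.00, north 2 cos 267° = -0.10
Current position: (-2.00, -0.10). Target: (6, 9). Remaining: Δeast = 8.00, Δnorth = 9.10.
Bearing = atan2(8.00, 9.10) mod 360° = 41.30°; distance = √((8.00)² + (9.10)²) = 12.118 km.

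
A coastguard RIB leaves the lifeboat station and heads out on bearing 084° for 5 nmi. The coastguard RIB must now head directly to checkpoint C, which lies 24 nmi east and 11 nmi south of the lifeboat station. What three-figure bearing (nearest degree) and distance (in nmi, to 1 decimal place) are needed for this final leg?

Leg 1 (084°, 5 nmi): east 5 sin 84° = 4.97, north 5 cos 84° = 0.52
Current position: (4.97, 0.52). Target: (24, -11). Remaining: Δeast = 19.03, Δnorth = -11.52.
Bearing = atan2(19.03, -11.52) mod 360° = 121.20°; distance = √((19.03)² + (-11.52)²) = 22.244 nmi.

121°, 22.2 nmi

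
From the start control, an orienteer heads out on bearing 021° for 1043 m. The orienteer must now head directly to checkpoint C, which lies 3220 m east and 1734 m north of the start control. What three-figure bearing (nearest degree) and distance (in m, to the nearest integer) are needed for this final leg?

075°, 2946 m

Leg 1 (021°, 1043 m): east 1043 sin 21° = 373.78, north 1043 cos 21° = 973.72
Current position: (373.78, 973.72). Target: (3220, 1734). Remaining: Δeast = 2846.22, Δnorth = 760.28.
Bearing = atan2(2846.22, 760.28) mod 360° = 75.04°; distance = √((2846.22)² + (760.28)²) = 2946.014 m.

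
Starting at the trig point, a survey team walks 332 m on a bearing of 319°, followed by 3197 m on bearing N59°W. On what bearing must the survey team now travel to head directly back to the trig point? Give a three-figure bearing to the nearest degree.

Leg 1 (319°, 332 m): east 332 sin 319° = -217.81, north 332 cos 319° = 250.56
Leg 2 (N59°W, 3197 m): east 3197 sin 301° = -2740.36, north 3197 cos 301° = 1646.58
Net displacement: -2958.18 east, 1897.14 north. Direction back to start is (2958.18, -1897.14): bearing = atan2(2958.18, -1897.14) mod 360° = 122.67° ≈ 123°.

123°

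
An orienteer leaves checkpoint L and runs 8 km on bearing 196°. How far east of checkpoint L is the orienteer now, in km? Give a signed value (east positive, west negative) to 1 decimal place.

-2.2 km

Leg 1 (196°, 8 km): east 8 sin 196° = -2.21, north 8 cos 196° = -7.69
Net east component: -2.21 km.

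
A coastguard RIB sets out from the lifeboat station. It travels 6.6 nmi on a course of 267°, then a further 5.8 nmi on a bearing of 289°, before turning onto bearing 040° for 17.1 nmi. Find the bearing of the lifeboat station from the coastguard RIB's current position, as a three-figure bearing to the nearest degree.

Leg 1 (267°, 6.6 nmi): east 6.6 sin 267° = -6.59, north 6.6 cos 267° = -0.35
Leg 2 (289°, 5.8 nmi): east 5.8 sin 289° = -5.48, north 5.8 cos 289° = 1.89
Leg 3 (040°, 17.1 nmi): east 17.1 sin 40° = 10.99, north 17.1 cos 40° = 13.10
Net displacement: -1.08 east, 14.64 north. Direction back to start is (1.08, -14.64): bearing = atan2(1.08, -14.64) mod 360° = 175.77° ≈ 176°.

176°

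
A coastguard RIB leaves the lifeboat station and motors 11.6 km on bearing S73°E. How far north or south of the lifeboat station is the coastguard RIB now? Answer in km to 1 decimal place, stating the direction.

3.4 km south

Leg 1 (S73°E, 11.6 km): east 11.6 sin 107° = 11.09, north 11.6 cos 107° = -3.39
Net north component: -3.39 km.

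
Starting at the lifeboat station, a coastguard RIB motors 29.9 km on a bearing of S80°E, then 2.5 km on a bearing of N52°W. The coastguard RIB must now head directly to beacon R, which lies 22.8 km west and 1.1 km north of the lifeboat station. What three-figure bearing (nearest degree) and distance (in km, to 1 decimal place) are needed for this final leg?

275°, 50.5 km

Leg 1 (S80°E, 29.9 km): east 29.9 sin 100° = 29.45, north 29.9 cos 100° = -5.19
Leg 2 (N52°W, 2.5 km): east 2.5 sin 308° = -1.97, north 2.5 cos 308° = 1.54
Current position: (27.48, -3.65). Target: (-22.8, 1.1). Remaining: Δeast = -50.28, Δnorth = 4.75.
Bearing = atan2(-50.28, 4.75) mod 360° = 275.40°; distance = √((-50.28)² + (4.75)²) = 50.500 km.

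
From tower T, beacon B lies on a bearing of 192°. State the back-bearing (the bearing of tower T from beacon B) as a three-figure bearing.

Back-bearing = 192° − 180° = 012°.

012°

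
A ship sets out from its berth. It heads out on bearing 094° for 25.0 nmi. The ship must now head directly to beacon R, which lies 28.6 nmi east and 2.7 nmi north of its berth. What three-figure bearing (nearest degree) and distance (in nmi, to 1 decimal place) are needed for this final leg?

039°, 5.8 nmi

Leg 1 (094°, 25.0 nmi): east 25.0 sin 94° = 24.94, north 25.0 cos 94° = -1.74
Current position: (24.94, -1.74). Target: (28.6, 2.7). Remaining: Δeast = 3.66, Δnorth = 4.44.
Bearing = atan2(3.66, 4.44) mod 360° = 39.48°; distance = √((3.66)² + (4.44)²) = 5.758 nmi.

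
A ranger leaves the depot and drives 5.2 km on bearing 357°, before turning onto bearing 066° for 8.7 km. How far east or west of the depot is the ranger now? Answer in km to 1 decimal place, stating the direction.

7.7 km east

Leg 1 (357°, 5.2 km): east 5.2 sin 357° = -0.27, north 5.2 cos 357° = 5.19
Leg 2 (066°, 8.7 km): east 8.7 sin 66° = 7.95, north 8.7 cos 66° = 3.54
Net east component: 7.68 km.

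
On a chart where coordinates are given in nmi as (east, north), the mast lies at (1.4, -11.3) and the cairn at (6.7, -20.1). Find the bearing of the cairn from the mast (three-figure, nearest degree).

Δeast = 6.7 − 1.4 = 5.30; Δnorth = -20.1 − -11.3 = -8.80.
Bearing = atan2(Δeast, Δnorth) mod 360° = 148.94° ≈ 149°.

149°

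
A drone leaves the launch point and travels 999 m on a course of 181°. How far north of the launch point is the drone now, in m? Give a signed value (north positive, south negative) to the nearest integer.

Leg 1 (181°, 999 m): east 999 sin 181° = -17.43, north 999 cos 181° = -998.85
Net north component: -998.85 m.

-999 m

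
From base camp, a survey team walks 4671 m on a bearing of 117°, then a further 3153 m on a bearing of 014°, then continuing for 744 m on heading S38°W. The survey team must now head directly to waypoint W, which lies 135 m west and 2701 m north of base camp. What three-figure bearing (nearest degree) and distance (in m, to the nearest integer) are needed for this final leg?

297°, 5166 m

Leg 1 (117°, 4671 m): east 4671 sin 117° = 4161.89, north 4671 cos 117° = -2120.59
Leg 2 (014°, 3153 m): east 3153 sin 14° = 762.78, north 3153 cos 14° = 3059.34
Leg 3 (S38°W, 744 m): east 744 sin 218° = -458.05, north 744 cos 218° = -586.28
Current position: (4466.62, 352.47). Target: (-135, 2701). Remaining: Δeast = -4601.62, Δnorth = 2348.53.
Bearing = atan2(-4601.62, 2348.53) mod 360° = 297.04°; distance = √((-4601.62)² + (2348.53)²) = 5166.283 m.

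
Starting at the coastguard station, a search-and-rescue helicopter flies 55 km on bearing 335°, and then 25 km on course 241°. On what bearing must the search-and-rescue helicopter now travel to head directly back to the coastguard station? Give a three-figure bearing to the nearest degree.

130°

Leg 1 (335°, 55 km): east 55 sin 335° = -23.24, north 55 cos 335° = 49.85
Leg 2 (241°, 25 km): east 25 sin 241° = -21.87, north 25 cos 241° = -12.12
Net displacement: -45.11 east, 37.73 north. Direction back to start is (45.11, -37.73): bearing = atan2(45.11, -37.73) mod 360° = 129.91° ≈ 130°.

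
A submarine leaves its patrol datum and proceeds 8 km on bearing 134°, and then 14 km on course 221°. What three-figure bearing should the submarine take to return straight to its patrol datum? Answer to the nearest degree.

012°

Leg 1 (134°, 8 km): east 8 sin 134° = 5.75, north 8 cos 134° = -5.56
Leg 2 (221°, 14 km): east 14 sin 221° = -9.18, north 14 cos 221° = -10.57
Net displacement: -3.43 east, -16.12 north. Direction back to start is (3.43, 16.12): bearing = atan2(3.43, 16.12) mod 360° = 12.01° ≈ 012°.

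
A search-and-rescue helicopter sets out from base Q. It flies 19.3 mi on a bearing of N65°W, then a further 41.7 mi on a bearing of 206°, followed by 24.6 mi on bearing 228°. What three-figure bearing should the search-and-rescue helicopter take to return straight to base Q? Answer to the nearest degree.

050°

Leg 1 (N65°W, 19.3 mi): east 19.3 sin 295° = -17.49, north 19.3 cos 295° = 8.16
Leg 2 (206°, 41.7 mi): east 41.7 sin 206° = -18.28, north 41.7 cos 206° = -37.48
Leg 3 (228°, 24.6 mi): east 24.6 sin 228° = -18.28, north 24.6 cos 228° = -16.46
Net displacement: -54.05 east, -45.78 north. Direction back to start is (54.05, 45.78): bearing = atan2(54.05, 45.78) mod 360° = 49.73° ≈ 050°.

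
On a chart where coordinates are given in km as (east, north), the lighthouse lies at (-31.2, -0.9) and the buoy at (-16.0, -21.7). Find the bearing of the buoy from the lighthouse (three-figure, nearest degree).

Δeast = -16.0 − -31.2 = 15.20; Δnorth = -21.7 − -0.9 = -20.80.
Bearing = atan2(Δeast, Δnorth) mod 360° = 143.84° ≈ 144°.

144°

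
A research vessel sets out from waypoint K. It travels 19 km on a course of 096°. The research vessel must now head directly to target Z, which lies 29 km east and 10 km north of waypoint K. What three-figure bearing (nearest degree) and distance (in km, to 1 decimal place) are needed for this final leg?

040°, 15.7 km

Leg 1 (096°, 19 km): east 19 sin 96° = 18.90, north 19 cos 96° = -1.99
Current position: (18.90, -1.99). Target: (29, 10). Remaining: Δeast = 10.10, Δnorth = 11.99.
Bearing = atan2(10.10, 11.99) mod 360° = 40.13°; distance = √((10.10)² + (11.99)²) = 15.677 km.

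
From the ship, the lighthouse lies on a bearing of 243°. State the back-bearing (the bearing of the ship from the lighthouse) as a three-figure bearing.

Back-bearing = 243° − 180° = 063°.

063°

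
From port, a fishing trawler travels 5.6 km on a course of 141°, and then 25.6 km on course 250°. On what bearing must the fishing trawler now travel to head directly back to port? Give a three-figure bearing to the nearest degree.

057°

Leg 1 (141°, 5.6 km): east 5.6 sin 141° = 3.52, north 5.6 cos 141° = -4.35
Leg 2 (250°, 25.6 km): east 25.6 sin 250° = -24.06, north 25.6 cos 250° = -8.76
Net displacement: -20.53 east, -13.11 north. Direction back to start is (20.53, 13.11): bearing = atan2(20.53, 13.11) mod 360° = 57.45° ≈ 057°.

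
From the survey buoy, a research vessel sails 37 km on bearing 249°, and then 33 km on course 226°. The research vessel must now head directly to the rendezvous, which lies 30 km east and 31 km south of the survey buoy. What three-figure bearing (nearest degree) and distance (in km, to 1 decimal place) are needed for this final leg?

087°, 88.4 km

Leg 1 (249°, 37 km): east 37 sin 249° = -34.54, north 37 cos 249° = -13.26
Leg 2 (226°, 33 km): east 33 sin 226° = -23.74, north 33 cos 226° = -22.92
Current position: (-58.28, -36.18). Target: (30, -31). Remaining: Δeast = 88.28, Δnorth = 5.18.
Bearing = atan2(88.28, 5.18) mod 360° = 86.64°; distance = √((88.28)² + (5.18)²) = 88.433 km.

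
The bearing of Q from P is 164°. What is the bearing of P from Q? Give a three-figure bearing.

Back-bearing = 164° + 180° = 344°.

344°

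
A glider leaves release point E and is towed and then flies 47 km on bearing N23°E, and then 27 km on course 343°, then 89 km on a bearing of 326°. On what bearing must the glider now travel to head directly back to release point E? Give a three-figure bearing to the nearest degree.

Leg 1 (N23°E, 47 km): east 47 sin 23° = 18.36, north 47 cos 23° = 43.26
Leg 2 (343°, 27 km): east 27 sin 343° = -7.89, north 27 cos 343° = 25.82
Leg 3 (326°, 89 km): east 89 sin 326° = -49.77, north 89 cos 326° = 73.78
Net displacement: -39.30 east, 142.87 north. Direction back to start is (39.30, -142.87): bearing = atan2(39.30, -142.87) mod 360° = 164.62° ≈ 165°.

165°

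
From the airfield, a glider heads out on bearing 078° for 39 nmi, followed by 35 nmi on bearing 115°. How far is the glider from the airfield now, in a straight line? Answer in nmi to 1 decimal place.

Leg 1 (078°, 39 nmi): east 39 sin 78° = 38.15, north 39 cos 78° = 8.11
Leg 2 (115°, 35 nmi): east 35 sin 115° = 31.72, north 35 cos 115° = -14.79
Net: 69.87 east, -6.68 north. Distance = √((69.87)² + (-6.68)²) = 70.187 nmi.

70.2 nmi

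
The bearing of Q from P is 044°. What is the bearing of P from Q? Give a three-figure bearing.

224°

Back-bearing = 044° + 180° = 224°.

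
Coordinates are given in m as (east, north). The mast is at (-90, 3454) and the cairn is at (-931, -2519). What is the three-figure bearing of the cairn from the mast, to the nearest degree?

Δeast = -931 − -90 = -841.00; Δnorth = -2519 − 3454 = -5973.00.
Bearing = atan2(Δeast, Δnorth) mod 360° = 188.01° ≈ 188°.

188°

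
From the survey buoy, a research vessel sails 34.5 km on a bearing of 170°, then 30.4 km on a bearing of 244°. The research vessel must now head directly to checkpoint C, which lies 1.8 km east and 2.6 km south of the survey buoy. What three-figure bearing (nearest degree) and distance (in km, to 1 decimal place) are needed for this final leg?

027°, 50.3 km

Leg 1 (170°, 34.5 km): east 34.5 sin 170° = 5.99, north 34.5 cos 170° = -33.98
Leg 2 (244°, 30.4 km): east 30.4 sin 244° = -27.32, north 30.4 cos 244° = -13.33
Current position: (-21.33, -47.30). Target: (1.8, -2.6). Remaining: Δeast = 23.13, Δnorth = 44.70.
Bearing = atan2(23.13, 44.70) mod 360° = 27.36°; distance = √((23.13)² + (44.70)²) = 50.333 km.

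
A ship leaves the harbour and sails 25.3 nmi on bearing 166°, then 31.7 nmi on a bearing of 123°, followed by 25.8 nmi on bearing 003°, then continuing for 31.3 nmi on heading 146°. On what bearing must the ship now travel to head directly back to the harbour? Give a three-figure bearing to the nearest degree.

Leg 1 (166°, 25.3 nmi): east 25.3 sin 166° = 6.12, north 25.3 cos 166° = -24.55
Leg 2 (123°, 31.7 nmi): east 31.7 sin 123° = 26.59, north 31.7 cos 123° = -17.27
Leg 3 (003°, 25.8 nmi): east 25.8 sin 3° = 1.35, north 25.8 cos 3° = 25.76
Leg 4 (146°, 31.3 nmi): east 31.3 sin 146° = 17.50, north 31.3 cos 146° = -25.95
Net displacement: 51.56 east, -42.00 north. Direction back to start is (-51.56, 42.00): bearing = atan2(-51.56, 42.00) mod 360° = 309.16° ≈ 309°.

309°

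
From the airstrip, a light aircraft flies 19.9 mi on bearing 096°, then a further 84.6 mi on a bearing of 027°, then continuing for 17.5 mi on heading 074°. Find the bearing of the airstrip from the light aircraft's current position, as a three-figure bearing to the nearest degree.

224°

Leg 1 (096°, 19.9 mi): east 19.9 sin 96° = 19.79, north 19.9 cos 96° = -2.08
Leg 2 (027°, 84.6 mi): east 84.6 sin 27° = 38.41, north 84.6 cos 27° = 75.38
Leg 3 (074°, 17.5 mi): east 17.5 sin 74° = 16.82, north 17.5 cos 74° = 4.82
Net displacement: 75.02 east, 78.12 north. Direction back to start is (-75.02, -78.12): bearing = atan2(-75.02, -78.12) mod 360° = 223.84° ≈ 224°.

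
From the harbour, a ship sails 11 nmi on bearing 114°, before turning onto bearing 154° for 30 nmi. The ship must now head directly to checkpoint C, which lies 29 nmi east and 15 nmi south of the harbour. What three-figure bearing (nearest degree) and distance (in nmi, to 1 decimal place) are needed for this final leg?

019°, 17.4 nmi

Leg 1 (114°, 11 nmi): east 11 sin 114° = 10.05, north 11 cos 114° = -4.47
Leg 2 (154°, 30 nmi): east 30 sin 154° = 13.15, north 30 cos 154° = -26.96
Current position: (23.20, -31.44). Target: (29, -15). Remaining: Δeast = 5.80, Δnorth = 16.44.
Bearing = atan2(5.80, 16.44) mod 360° = 19.43°; distance = √((5.80)² + (16.44)²) = 17.431 nmi.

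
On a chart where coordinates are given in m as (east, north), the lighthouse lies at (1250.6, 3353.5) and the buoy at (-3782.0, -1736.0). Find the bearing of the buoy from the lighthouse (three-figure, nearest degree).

Δeast = -3782.0 − 1250.6 = -5032.60; Δnorth = -1736.0 − 3353.5 = -5089.50.
Bearing = atan2(Δeast, Δnorth) mod 360° = 224.68° ≈ 225°.

225°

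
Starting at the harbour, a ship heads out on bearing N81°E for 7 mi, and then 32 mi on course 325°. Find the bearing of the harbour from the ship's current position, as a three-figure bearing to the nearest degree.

157°

Leg 1 (N81°E, 7 mi): east 7 sin 81° = 6.91, north 7 cos 81° = 1.10
Leg 2 (325°, 32 mi): east 32 sin 325° = -18.35, north 32 cos 325° = 26.21
Net displacement: -11.44 east, 27.31 north. Direction back to start is (11.44, -27.31): bearing = atan2(11.44, -27.31) mod 360° = 157.27° ≈ 157°.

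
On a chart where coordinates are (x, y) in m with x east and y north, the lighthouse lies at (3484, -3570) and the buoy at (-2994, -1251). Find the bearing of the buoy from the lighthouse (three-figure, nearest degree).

Δeast = -2994 − 3484 = -6478.00; Δnorth = -1251 − -3570 = 2319.00.
Bearing = atan2(Δeast, Δnorth) mod 360° = 289.70° ≈ 290°.

290°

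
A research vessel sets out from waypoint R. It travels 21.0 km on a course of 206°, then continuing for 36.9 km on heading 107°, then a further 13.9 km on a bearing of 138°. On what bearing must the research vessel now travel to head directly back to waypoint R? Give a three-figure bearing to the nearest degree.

Leg 1 (206°, 21.0 km): east 21.0 sin 206° = -9.21, north 21.0 cos 206° = -18.87
Leg 2 (107°, 36.9 km): east 36.9 sin 107° = 35.29, north 36.9 cos 107° = -10.79
Leg 3 (138°, 13.9 km): east 13.9 sin 138° = 9.30, north 13.9 cos 138° = -10.33
Net displacement: 35.38 east, -39.99 north. Direction back to start is (-35.38, 39.99): bearing = atan2(-35.38, 39.99) mod 360° = 318.50° ≈ 318°.

318°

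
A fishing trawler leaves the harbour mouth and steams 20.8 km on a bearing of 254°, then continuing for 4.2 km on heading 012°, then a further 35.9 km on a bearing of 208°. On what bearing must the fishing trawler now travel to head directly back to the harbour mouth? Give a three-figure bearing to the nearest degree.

Leg 1 (254°, 20.8 km): east 20.8 sin 254° = -19.99, north 20.8 cos 254° = -5.73
Leg 2 (012°, 4.2 km): east 4.2 sin 12° = 0.87, north 4.2 cos 12° = 4.11
Leg 3 (208°, 35.9 km): east 35.9 sin 208° = -16.85, north 35.9 cos 208° = -31.70
Net displacement: -35.98 east, -33.32 north. Direction back to start is (35.98, 33.32): bearing = atan2(35.98, 33.32) mod 360° = 47.19° ≈ 047°.

047°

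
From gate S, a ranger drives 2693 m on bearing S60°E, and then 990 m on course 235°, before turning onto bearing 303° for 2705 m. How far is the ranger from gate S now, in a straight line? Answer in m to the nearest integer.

868 m

Leg 1 (S60°E, 2693 m): east 2693 sin 120° = 2332.21, north 2693 cos 120° = -1346.50
Leg 2 (235°, 990 m): east 990 sin 235° = -810.96, north 990 cos 235° = -567.84
Leg 3 (303°, 2705 m): east 2705 sin 303° = -2268.60, north 2705 cos 303° = 1473.25
Net: -747.36 east, -441.09 north. Distance = √((-747.36)² + (-441.09)²) = 867.817 m.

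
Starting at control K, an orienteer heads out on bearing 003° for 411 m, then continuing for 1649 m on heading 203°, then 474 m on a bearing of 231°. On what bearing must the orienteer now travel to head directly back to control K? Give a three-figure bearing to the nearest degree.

035°

Leg 1 (003°, 411 m): east 411 sin 3° = 21.51, north 411 cos 3° = 410.44
Leg 2 (203°, 1649 m): east 1649 sin 203° = -644.32, north 1649 cos 203° = -1517.91
Leg 3 (231°, 474 m): east 474 sin 231° = -368.37, north 474 cos 231° = -298.30
Net displacement: -991.17 east, -1405.77 north. Direction back to start is (991.17, 1405.77): bearing = atan2(991.17, 1405.77) mod 360° = 35.19° ≈ 035°.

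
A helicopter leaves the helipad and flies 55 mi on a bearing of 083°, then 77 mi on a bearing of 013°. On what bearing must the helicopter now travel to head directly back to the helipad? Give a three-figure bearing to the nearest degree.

221°

Leg 1 (083°, 55 mi): east 55 sin 83° = 54.59, north 55 cos 83° = 6.70
Leg 2 (013°, 77 mi): east 77 sin 13° = 17.32, north 77 cos 13° = 75.03
Net displacement: 71.91 east, 81.73 north. Direction back to start is (-71.91, -81.73): bearing = atan2(-71.91, -81.73) mod 360° = 221.34° ≈ 221°.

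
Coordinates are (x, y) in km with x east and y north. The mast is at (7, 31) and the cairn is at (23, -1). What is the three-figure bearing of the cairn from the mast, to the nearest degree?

Δeast = 23 − 7 = 16.00; Δnorth = -1 − 31 = -32.00.
Bearing = atan2(Δeast, Δnorth) mod 360° = 153.43° ≈ 153°.

153°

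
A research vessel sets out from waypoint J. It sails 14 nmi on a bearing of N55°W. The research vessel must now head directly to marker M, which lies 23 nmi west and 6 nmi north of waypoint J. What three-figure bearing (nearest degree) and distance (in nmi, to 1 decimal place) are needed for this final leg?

260°, 11.7 nmi

Leg 1 (N55°W, 14 nmi): east 14 sin 305° = -11.47, north 14 cos 305° = 8.03
Current position: (-11.47, 8.03). Target: (-23, 6). Remaining: Δeast = -11.53, Δnorth = -2.03.
Bearing = atan2(-11.53, -2.03) mod 360° = 260.02°; distance = √((-11.53)² + (-2.03)²) = 11.709 nmi.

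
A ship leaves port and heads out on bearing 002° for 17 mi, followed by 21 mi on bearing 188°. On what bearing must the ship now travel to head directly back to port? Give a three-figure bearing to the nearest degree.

031°

Leg 1 (002°, 17 mi): east 17 sin 2° = 0.59, north 17 cos 2° = 16.99
Leg 2 (188°, 21 mi): east 21 sin 188° = -2.92, north 21 cos 188° = -20.80
Net displacement: -2.33 east, -3.81 north. Direction back to start is (2.33, 3.81): bearing = atan2(2.33, 3.81) mod 360° = 31.47° ≈ 031°.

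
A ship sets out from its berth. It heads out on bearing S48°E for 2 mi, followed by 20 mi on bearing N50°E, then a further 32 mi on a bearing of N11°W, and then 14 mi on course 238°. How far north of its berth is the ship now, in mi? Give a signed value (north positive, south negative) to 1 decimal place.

35.5 mi

Leg 1 (S48°E, 2 mi): east 2 sin 132° = 1.49, north 2 cos 132° = -1.34
Leg 2 (N50°E, 20 mi): east 20 sin 50° = 15.32, north 20 cos 50° = 12.86
Leg 3 (N11°W, 32 mi): east 32 sin 349° = -6.11, north 32 cos 349° = 31.41
Leg 4 (238°, 14 mi): east 14 sin 238° = -11.87, north 14 cos 238° = -7.42
Net north component: 35.51 mi.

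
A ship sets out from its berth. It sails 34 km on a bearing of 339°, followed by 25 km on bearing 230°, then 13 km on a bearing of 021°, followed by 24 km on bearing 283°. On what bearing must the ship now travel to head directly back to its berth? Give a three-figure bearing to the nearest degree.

124°

Leg 1 (339°, 34 km): east 34 sin 339° = -12.18, north 34 cos 339° = 31.74
Leg 2 (230°, 25 km): east 25 sin 230° = -19.15, north 25 cos 230° = -16.07
Leg 3 (021°, 13 km): east 13 sin 21° = 4.66, north 13 cos 21° = 12.14
Leg 4 (283°, 24 km): east 24 sin 283° = -23.38, north 24 cos 283° = 5.40
Net displacement: -50.06 east, 33.21 north. Direction back to start is (50.06, -33.21): bearing = atan2(50.06, -33.21) mod 360° = 123.56° ≈ 124°.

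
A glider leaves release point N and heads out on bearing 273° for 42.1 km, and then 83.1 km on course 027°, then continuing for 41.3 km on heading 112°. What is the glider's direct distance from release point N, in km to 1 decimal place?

69.6 km

Leg 1 (273°, 42.1 km): east 42.1 sin 273° = -42.04, north 42.1 cos 273° = 2.20
Leg 2 (027°, 83.1 km): east 83.1 sin 27° = 37.73, north 83.1 cos 27° = 74.04
Leg 3 (112°, 41.3 km): east 41.3 sin 112° = 38.29, north 41.3 cos 112° = -15.47
Net: 33.98 east, 60.77 north. Distance = √((33.98)² + (60.77)²) = 69.628 km.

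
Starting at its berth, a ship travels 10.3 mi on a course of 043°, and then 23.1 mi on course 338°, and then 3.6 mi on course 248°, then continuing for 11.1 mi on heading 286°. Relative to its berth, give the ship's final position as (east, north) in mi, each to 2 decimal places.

Leg 1 (043°, 10.3 mi): east 10.3 sin 43° = 7.02, north 10.3 cos 43° = 7.53
Leg 2 (338°, 23.1 mi): east 23.1 sin 338° = -8.65, north 23.1 cos 338° = 21.42
Leg 3 (248°, 3.6 mi): east 3.6 sin 248° = -3.34, north 3.6 cos 248° = -1.35
Leg 4 (286°, 11.1 mi): east 11.1 sin 286° = -10.67, north 11.1 cos 286° = 3.06
Summing: -15.64 mi east, 30.66 mi north → (-15.64, 30.66).

(-15.64, 30.66)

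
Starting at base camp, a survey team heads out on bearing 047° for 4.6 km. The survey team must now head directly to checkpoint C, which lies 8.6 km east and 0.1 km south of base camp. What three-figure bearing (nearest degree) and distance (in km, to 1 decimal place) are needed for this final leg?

Leg 1 (047°, 4.6 km): east 4.6 sin 47° = 3.36, north 4.6 cos 47° = 3.14
Current position: (3.36, 3.14). Target: (8.6, -0.1). Remaining: Δeast = 5.24, Δnorth = -3.24.
Bearing = atan2(5.24, -3.24) mod 360° = 121.73°; distance = √((5.24)² + (-3.24)²) = 6.156 km.

122°, 6.2 km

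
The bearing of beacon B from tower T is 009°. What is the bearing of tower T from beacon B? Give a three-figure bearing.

189°

Back-bearing = 009° + 180° = 189°.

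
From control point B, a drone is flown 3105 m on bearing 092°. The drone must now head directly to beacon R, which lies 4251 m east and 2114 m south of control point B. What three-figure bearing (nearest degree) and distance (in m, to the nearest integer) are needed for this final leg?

Leg 1 (092°, 3105 m): east 3105 sin 92° = 3103.11, north 3105 cos 92° = -108.36
Current position: (3103.11, -108.36). Target: (4251, -2114). Remaining: Δeast = 1147.89, Δnorth = -2005.64.
Bearing = atan2(1147.89, -2005.64) mod 360° = 150.22°; distance = √((1147.89)² + (-2005.64)²) = 2310.895 m.

150°, 2311 m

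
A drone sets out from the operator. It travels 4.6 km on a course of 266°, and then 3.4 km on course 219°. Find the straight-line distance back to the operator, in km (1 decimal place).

Leg 1 (266°, 4.6 km): east 4.6 sin 266° = -4.59, north 4.6 cos 266° = -0.32
Leg 2 (219°, 3.4 km): east 3.4 sin 219° = -2.14, north 3.4 cos 219° = -2.64
Net: -6.73 east, -2.96 north. Distance = √((-6.73)² + (-2.96)²) = 7.352 km.

7.4 km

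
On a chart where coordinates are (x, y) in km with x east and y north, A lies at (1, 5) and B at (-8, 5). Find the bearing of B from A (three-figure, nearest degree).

Δeast = -8 − 1 = -9.00; Δnorth = 5 − 5 = 0.00.
Bearing = atan2(Δeast, Δnorth) mod 360° = 270.00° ≈ 270°.

270°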